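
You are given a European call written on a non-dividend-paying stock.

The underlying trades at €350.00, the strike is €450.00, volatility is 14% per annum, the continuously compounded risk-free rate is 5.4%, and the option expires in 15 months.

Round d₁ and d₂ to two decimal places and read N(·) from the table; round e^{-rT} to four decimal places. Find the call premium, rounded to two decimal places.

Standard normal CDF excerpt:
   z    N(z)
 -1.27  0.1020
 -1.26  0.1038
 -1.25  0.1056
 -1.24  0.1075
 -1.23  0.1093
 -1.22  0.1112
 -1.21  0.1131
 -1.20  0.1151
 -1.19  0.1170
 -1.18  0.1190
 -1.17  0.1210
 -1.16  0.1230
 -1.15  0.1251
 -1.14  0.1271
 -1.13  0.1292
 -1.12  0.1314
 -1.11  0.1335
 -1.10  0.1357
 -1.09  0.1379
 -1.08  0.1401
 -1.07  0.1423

€3.08

σ√T = 0.14 × 1.1180 = 0.1565
d₁ = [ln(350/450) + (0.054 + 0.14²/2)·1.25] / 0.1565 = [-0.2513 + 0.0797] / 0.1565 = -1.0961 ⇒ -1.10
d₂ = d₁ − σ√T = -1.0961 − 0.1565 = -1.2526 ⇒ -1.25
exp(−rT) = exp(−0.054·1.25) = 0.9347
C = 350·N(-1.10) − 450·0.9347·N(-1.25) = 350·0.1357 − 450·0.9347·0.1056 = 47.4950 − 44.4169 = 3.0781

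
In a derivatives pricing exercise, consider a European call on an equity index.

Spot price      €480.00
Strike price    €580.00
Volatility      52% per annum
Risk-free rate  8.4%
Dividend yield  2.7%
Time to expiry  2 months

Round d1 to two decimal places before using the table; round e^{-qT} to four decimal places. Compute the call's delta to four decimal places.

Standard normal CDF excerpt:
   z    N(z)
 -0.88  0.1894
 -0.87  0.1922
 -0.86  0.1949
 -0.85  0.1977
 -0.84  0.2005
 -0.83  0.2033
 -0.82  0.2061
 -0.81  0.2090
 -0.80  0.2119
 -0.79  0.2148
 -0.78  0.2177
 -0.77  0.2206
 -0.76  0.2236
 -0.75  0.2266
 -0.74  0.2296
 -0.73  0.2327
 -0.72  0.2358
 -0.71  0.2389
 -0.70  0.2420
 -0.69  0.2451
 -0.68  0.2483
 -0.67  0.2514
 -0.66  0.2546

0.2286

σ√T = 0.52·√0.1667 = 0.2123
d₁ = [ln(480/580) + (0.084 − 0.027 + 0.52²/2)·0.1667] / 0.2123 = [-0.1892 + 0.0320] / 0.2123 = -0.7405 which rounds to -0.74
N(d₁) = N(-0.74) = 0.2296
Δ_call = exp(−qT)·N(d₁) = 0.9955·0.2296 = 0.2286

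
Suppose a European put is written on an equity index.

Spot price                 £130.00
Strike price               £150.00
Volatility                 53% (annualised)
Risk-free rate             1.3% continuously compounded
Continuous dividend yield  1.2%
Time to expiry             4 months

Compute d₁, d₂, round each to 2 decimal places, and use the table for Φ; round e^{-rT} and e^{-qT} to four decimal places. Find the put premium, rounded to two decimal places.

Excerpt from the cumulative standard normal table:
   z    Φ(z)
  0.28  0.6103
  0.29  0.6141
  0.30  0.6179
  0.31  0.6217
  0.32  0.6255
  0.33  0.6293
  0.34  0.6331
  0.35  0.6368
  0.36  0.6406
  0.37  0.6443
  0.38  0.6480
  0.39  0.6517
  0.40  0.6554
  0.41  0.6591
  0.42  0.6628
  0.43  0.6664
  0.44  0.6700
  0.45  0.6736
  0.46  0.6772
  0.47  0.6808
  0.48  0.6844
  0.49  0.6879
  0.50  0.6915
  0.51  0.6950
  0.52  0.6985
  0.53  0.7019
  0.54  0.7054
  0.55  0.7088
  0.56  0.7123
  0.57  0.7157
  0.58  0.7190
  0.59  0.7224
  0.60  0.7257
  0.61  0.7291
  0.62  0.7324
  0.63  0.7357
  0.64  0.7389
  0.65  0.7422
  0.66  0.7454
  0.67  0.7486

σ√T = 0.53·√0.3333 = 0.3060
d₁ = [ln(130/150) + (0.013 − 0.012 + ½·0.53²)·0.3333] / (σ√T) = (-0.1431 + 0.0472) / 0.3060 = -0.3136 ≈ -0.31
d₂ = -0.3136 − 0.3060 = -0.6196 ≈ -0.62
e^(−qT) = e^(−0.012·0.3333) = 0.9960;  e^(−rT) = e^(−0.013·0.3333) = 0.9957
N(−d₂) = N(0.62) = 0.7324;  N(−d₁) = N(0.31) = 0.6217
P = 150·0.9957·0.7324 − 130·0.9960·0.6217 = 109.3876 − 80.4977 = 28.8899

£28.89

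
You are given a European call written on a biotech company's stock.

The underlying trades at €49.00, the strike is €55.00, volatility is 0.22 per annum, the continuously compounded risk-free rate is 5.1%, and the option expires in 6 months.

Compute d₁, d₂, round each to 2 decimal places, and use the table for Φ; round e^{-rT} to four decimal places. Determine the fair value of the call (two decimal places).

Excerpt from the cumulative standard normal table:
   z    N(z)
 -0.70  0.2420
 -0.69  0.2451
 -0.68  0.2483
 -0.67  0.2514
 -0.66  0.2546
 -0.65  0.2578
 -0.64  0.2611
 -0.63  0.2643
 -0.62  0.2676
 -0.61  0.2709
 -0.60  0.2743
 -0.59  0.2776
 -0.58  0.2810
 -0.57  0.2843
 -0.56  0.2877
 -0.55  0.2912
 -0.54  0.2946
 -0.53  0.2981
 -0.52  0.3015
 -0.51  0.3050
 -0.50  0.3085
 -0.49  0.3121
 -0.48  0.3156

€1.47

σ√T = 0.22 × 0.7071 = 0.1556
d₁ = [ln(49/55) + (0.051 + ½·0.22²)·0.5] / (σ√T) = (-0.1155 + 0.0376) / 0.1556 = -0.5008 ⇒ -0.50
d₂ = -0.5008 − 0.1556 = -0.6564 ⇒ -0.66
e^(−rT) = e^(−0.051·0.5) = 0.9748
N(d₁) = N(-0.50) = 0.3085;  N(d₂) = N(-0.66) = 0.2546
C = 49·0.3085 − 55·0.9748·0.2546 = 15.1165 − 13.6501 = 1.4664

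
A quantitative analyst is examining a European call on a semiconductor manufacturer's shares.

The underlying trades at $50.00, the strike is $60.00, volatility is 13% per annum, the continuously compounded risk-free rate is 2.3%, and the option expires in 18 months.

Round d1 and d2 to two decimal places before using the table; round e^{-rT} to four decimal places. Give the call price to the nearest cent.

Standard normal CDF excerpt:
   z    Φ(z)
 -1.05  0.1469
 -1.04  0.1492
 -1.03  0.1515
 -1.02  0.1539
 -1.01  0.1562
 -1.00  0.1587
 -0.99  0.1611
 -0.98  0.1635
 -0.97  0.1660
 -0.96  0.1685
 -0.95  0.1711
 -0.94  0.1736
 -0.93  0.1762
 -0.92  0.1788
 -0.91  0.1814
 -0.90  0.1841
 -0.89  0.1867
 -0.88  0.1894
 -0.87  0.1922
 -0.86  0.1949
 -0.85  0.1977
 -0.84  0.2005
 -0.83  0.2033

σ√T = 0.13·√1.5 = 0.1592
d₁ = [ln(50/60) + (0.023 + ½·0.13²)·1.5] / (σ√T) = (-0.1823 + 0.0472) / 0.1592 = -0.8488 which rounds to -0.85
d₂ = -0.8488 − 0.1592 = -1.0080 which rounds to -1.01
e^(−rT) = e^(−0.023·1.5) = 0.9661
N(d₁) = N(-0.85) = 0.1977;  N(d₂) = N(-1.01) = 0.1562
C = 50·0.1977 − 60·0.9661·0.1562 = 9.8850 − 9.0543 = 0.8307

$0.83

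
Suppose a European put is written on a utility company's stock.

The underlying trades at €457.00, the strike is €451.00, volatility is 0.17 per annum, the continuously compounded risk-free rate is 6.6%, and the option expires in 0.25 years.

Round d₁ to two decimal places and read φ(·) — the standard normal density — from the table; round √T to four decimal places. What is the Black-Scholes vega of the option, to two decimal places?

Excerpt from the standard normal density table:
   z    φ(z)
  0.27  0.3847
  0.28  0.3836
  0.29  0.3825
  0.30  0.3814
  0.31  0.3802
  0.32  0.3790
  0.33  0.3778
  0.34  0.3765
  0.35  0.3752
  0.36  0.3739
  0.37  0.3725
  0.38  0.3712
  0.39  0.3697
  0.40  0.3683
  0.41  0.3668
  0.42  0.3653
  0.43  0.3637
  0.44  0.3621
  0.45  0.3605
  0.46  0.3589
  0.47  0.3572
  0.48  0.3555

σ√T = 0.17·√0.25 = 0.0850
d₁ = [ln(457/451) + (0.066 + ½·0.17²)·0.25] / (σ√T) = (0.0132 + 0.0201) / 0.0850 = 0.3921 ≈ 0.39
√T = √0.25 = 0.5000
φ(d₁) = φ(0.39) = 0.3697
vega = S·φ(d₁)·√T = 457·0.3697·0.5000 = 84.4764

84.48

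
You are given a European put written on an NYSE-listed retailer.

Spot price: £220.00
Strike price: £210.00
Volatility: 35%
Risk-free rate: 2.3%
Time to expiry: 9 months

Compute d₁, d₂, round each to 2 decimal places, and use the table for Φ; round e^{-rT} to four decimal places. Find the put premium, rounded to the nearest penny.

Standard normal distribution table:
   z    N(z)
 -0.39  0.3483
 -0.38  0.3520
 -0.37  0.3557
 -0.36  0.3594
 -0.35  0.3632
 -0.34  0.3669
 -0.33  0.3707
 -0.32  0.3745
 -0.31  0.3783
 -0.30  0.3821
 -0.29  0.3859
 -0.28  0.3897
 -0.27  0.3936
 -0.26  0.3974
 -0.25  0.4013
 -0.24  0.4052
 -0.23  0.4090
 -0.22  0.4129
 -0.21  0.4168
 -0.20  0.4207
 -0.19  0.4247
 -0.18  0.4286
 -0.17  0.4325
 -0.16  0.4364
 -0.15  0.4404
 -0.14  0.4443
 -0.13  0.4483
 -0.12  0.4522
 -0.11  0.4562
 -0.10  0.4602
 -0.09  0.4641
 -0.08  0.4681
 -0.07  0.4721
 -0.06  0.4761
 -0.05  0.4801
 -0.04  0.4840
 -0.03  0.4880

σ√T = 0.35 × 0.8660 = 0.3031
d₁ = [ln(220/210) + (0.023 + 0.35²/2)·0.75] / 0.3031 = [0.0465 + 0.0632] / 0.3031 = 0.3619 ≈ 0.36
d₂ = d₁ − σ√T = 0.3619 − 0.3031 = 0.0588 ≈ 0.06
exp(−rT) = exp(−0.023·0.75) = 0.9829
N(−d₂) = N(-0.06) = 0.4761;  N(−d₁) = N(-0.36) = 0.3594
P = 210·0.9829·0.4761 − 220·0.3594 = 98.2713 − 79.0680 = 19.2033

£19.20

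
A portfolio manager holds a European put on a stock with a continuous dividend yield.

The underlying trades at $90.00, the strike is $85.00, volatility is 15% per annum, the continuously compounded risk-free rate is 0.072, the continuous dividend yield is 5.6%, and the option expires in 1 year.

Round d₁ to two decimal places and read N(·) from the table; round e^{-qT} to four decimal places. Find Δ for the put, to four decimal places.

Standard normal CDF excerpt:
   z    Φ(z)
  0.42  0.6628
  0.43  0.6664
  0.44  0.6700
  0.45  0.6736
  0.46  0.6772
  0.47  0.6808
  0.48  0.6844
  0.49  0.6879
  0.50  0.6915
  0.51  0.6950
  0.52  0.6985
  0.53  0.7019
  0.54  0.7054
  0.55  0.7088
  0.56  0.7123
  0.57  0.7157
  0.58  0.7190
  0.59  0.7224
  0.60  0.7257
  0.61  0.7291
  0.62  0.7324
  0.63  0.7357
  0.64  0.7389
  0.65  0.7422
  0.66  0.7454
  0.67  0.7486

σ√T = 0.15 × 1.0000 = 0.1500
d₁ = [ln(90/85) + (0.072 − 0.056 + ½·0.15²)·1] / (σ√T) = (0.0572 + 0.0272) / 0.1500 = 0.5627 ≈ 0.56
N(d₁) = N(0.56) = 0.7123
Δ_put = e^(−qT)·(N(d₁) − 1) = 0.9455·(0.7123 − 1) = -0.2720

-0.2720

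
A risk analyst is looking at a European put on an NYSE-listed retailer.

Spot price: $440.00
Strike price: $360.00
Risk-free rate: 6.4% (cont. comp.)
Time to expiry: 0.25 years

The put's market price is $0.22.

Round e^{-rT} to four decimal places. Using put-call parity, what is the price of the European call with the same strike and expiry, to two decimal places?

$85.94

e^(−rT) = e^(−0.064·0.25) = 0.9841
Put-call parity: C − P = S − K·e^(−rT) = 440 − 360·0.9841 = 440 − 354.2760 = 85.7240
C = P + (C − P) = 0.22 + (85.7240) = 85.9440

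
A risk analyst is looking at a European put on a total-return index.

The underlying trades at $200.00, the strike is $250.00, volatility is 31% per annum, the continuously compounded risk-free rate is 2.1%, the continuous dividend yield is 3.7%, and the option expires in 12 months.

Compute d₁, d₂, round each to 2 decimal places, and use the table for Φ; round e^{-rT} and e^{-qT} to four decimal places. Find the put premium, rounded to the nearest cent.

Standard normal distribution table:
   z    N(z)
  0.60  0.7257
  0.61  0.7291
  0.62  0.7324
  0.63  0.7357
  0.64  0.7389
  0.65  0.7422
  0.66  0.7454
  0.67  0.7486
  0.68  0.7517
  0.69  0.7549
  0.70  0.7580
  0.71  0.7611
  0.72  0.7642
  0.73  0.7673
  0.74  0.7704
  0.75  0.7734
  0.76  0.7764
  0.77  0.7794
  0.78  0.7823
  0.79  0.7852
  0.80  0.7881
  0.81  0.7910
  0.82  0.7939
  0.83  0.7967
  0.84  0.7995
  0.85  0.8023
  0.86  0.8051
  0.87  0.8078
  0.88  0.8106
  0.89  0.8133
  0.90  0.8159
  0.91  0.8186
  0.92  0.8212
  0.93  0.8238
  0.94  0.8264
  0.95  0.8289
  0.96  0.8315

$60.50

T = 1;  σ√T = 0.3100
d₁ = [ln(200/250) + (0.021 − 0.037 + 0.31²/2)·1] / 0.3100 = [-0.2231 + 0.0321] / 0.3100 = -0.6164 ⇒ -0.62
d₂ = d₁ − σ√T = -0.6164 − 0.3100 = -0.9264 ⇒ -0.93
exp(−qT) = exp(−0.037·1) = 0.9637;  exp(−rT) = exp(−0.021·1) = 0.9792
N(−d₂) = N(0.93) = 0.8238;  N(−d₁) = N(0.62) = 0.7324
P = 250·0.9792·0.8238 − 200·0.9637·0.7324 = 201.6662 − 141.1628 = 60.5035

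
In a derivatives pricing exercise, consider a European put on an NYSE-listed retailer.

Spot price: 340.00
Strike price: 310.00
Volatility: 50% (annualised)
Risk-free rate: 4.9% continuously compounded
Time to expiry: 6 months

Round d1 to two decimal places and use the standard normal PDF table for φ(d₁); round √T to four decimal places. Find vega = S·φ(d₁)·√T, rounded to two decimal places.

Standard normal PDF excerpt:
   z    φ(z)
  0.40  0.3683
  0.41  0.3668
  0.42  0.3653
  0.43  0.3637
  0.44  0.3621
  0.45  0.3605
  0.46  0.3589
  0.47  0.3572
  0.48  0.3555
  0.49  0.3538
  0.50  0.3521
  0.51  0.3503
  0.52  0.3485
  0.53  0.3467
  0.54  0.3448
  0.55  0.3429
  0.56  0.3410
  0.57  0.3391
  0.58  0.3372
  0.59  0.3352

84.22

σ√T = 0.5 × 0.7071 = 0.3536
d₁ = [ln(340/310) + (0.049 + ½·0.5²)·0.5] / (σ√T) = (0.0924 + 0.0870) / 0.3536 = 0.5073 → 0.51
√T = √0.5 = 0.7071
φ(d₁) = φ(0.51) = 0.3503
vega = S·φ(d₁)·√T = 340·0.3503·0.7071 = 84.2170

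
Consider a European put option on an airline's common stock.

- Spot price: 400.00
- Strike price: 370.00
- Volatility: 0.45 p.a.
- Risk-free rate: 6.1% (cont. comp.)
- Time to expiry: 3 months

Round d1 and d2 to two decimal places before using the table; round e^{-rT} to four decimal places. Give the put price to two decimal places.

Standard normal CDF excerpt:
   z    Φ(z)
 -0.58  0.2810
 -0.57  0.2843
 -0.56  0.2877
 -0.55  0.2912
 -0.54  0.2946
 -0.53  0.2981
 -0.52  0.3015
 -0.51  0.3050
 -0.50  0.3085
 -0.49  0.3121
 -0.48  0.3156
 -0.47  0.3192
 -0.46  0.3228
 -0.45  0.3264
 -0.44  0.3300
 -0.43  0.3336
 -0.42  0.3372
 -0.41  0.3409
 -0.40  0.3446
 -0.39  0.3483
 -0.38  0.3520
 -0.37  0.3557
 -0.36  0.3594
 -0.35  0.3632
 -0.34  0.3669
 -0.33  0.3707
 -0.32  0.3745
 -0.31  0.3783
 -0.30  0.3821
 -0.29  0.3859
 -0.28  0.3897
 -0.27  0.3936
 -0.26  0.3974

T = 0.25;  σ√T = 0.2250
d₁ = [ln(400/370) + (0.061 + ½·0.45²)·0.25] / (σ√T) = (0.0780 + 0.0406) / 0.2250 = 0.5268 → 0.53
d₂ = 0.5268 − 0.2250 = 0.3018 → 0.30
exp(−rT) = exp(−0.061·0.25) = 0.9849
N(−d₂) = N(-0.30) = 0.3821;  N(−d₁) = N(-0.53) = 0.2981
P = 370·0.9849·0.3821 − 400·0.2981 = 139.2422 − 119.2400 = 20.0022

20.00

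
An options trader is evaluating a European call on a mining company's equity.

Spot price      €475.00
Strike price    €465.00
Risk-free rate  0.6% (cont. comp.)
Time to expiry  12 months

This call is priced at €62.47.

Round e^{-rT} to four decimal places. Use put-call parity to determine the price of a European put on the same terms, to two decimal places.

exp(−rT) = exp(−0.006·1) = 0.9940
Put-call parity: C − P = S − K·e^(−rT) = 475 − 465·0.9940 = 475 − 462.2100 = 12.7900
P = C − (C − P) = 62.47 − (12.7900) = 49.6800

€49.68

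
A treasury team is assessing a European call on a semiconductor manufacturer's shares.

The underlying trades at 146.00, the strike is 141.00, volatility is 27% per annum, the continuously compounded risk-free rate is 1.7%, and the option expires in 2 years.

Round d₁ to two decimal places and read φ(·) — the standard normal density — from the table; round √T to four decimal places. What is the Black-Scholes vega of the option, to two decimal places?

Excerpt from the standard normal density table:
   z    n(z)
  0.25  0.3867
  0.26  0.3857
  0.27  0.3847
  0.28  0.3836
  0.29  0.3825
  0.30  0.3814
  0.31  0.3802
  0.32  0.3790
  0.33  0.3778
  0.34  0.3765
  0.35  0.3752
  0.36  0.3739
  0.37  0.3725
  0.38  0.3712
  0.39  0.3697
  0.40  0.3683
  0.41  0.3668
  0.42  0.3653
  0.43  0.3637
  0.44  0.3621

76.91

T = 2;  σ√T = 0.3818
d₁ = [ln(146/141) + (0.017 + 0.27²/2)·2] / 0.3818 = [0.0348 + 0.1069] / 0.3818 = 0.3712 → 0.37
√T = √2 = 1.4142
φ(d₁) = φ(0.37) = 0.3725
vega = S·φ(d₁)·√T = 146·0.3725·1.4142 = 76.9113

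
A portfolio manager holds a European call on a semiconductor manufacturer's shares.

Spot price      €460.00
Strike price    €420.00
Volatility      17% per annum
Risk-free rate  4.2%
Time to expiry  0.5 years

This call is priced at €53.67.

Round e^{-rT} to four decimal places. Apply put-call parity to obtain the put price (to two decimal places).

exp(−rT) = exp(−0.042·0.5) = 0.9792
Put-call parity: C − P = S − K·e^(−rT) = 460 − 420·0.9792 = 460 − 411.2640 = 48.7360
P = C − (C − P) = 53.67 − (48.7360) = 4.9340

€4.93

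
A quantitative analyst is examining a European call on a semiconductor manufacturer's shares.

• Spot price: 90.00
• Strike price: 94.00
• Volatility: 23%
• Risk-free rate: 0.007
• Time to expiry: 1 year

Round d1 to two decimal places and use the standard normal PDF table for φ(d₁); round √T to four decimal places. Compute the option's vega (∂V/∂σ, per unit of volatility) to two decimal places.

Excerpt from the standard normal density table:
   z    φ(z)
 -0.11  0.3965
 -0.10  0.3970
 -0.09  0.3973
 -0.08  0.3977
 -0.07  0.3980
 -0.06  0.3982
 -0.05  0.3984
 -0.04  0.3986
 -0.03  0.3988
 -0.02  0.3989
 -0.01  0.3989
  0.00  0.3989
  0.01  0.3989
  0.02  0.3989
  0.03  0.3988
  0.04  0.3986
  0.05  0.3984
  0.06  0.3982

σ√T = 0.23 × 1.0000 = 0.2300
d₁ = [ln(90/94) + (0.007 + 0.23²/2)·1] / 0.2300 = [-0.0435 + 0.0335] / 0.2300 = -0.0436 → -0.04
√T = √1 = 1.0000
φ(d₁) = φ(-0.04) = 0.3986
vega = S·φ(d₁)·√T = 90·0.3986·1.0000 = 35.8740
(Vega is the same for a European call and put with the same parameters.)

35.87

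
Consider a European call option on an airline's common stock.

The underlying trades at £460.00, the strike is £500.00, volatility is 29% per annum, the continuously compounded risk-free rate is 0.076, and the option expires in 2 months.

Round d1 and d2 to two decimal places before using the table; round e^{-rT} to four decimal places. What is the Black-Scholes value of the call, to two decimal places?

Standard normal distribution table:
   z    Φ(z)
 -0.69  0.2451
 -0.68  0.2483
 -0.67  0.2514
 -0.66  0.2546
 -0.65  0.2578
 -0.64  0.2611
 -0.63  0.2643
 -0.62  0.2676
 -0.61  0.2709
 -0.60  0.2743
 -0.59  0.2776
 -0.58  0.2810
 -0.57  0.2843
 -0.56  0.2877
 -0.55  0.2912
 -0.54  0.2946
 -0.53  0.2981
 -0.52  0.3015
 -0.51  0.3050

T = 0.1667;  σ√T = 0.1184
d₁ = [ln(460/500) + (0.076 + ½·0.29²)·0.1667] / (σ√T) = (-0.0834 + 0.0197) / 0.1184 = -0.5381 which rounds to -0.54
d₂ = -0.5381 − 0.1184 = -0.6565 which rounds to -0.66
e^(−rT) = e^(−0.076·0.1667) = 0.9874
C = 460·N(-0.54) − 500·0.9874·N(-0.66) = 460·0.2946 − 500·0.9874·0.2546 = 135.5160 − 125.6960 = 9.8200

£9.82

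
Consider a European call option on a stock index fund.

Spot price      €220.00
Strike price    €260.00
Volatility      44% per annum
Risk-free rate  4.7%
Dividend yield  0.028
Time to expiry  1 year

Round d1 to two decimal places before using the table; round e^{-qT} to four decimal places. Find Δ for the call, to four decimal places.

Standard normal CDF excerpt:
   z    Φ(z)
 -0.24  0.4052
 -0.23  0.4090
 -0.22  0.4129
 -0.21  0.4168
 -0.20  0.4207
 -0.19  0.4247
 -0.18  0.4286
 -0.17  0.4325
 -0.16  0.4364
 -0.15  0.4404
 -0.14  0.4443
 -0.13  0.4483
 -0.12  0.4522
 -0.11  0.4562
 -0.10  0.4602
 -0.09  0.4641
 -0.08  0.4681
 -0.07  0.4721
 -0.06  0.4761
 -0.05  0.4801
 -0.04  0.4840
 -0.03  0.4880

0.4397

σ√T = 0.44 × 1.0000 = 0.4400
d₁ = [ln(220/260) + (0.047 − 0.028 + 0.44²/2)·1] / 0.4400 = [-0.1671 + 0.1158] / 0.4400 = -0.1165 ⇒ -0.12
N(d₁) = N(-0.12) = 0.4522
Δ_call = exp(−qT)·N(d₁) = 0.9724·0.4522 = 0.4397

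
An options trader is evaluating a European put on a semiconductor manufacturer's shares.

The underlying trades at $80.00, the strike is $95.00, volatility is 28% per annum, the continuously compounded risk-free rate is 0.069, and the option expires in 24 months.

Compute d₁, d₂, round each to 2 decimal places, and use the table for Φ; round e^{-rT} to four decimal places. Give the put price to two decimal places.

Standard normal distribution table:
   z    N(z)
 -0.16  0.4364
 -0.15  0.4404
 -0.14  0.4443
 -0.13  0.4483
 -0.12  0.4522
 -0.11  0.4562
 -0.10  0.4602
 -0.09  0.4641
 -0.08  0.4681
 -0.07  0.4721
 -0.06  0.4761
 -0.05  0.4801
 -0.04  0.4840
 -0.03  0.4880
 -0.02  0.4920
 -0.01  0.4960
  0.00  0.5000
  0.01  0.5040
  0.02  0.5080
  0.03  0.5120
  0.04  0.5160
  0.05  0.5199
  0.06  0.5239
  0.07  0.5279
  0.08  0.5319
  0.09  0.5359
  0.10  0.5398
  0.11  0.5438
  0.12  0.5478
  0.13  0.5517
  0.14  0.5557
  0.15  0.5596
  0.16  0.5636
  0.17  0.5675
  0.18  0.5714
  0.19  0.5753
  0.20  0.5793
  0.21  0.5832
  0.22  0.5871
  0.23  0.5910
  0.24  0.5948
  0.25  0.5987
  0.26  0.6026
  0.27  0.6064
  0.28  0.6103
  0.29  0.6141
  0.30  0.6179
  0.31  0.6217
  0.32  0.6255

$14.01

T = 2;  σ√T = 0.3960
ln(S/K) + (r + σ²/2)T = ln(80/95) + (0.069 + 0.28²/2)·2 = -0.1719 + 0.2164 = 0.0445
d₁ = 0.0445 / 0.3960 = 0.1125 which rounds to 0.11
d₂ = d₁ − σ√T = 0.1125 − 0.3960 = -0.2835 which rounds to -0.28
e^(−rT) = e^(−0.069·2) = 0.8711
N(−d₂) = N(0.28) = 0.6103;  N(−d₁) = N(-0.11) = 0.4562
P = 95·0.8711·0.6103 − 80·0.4562 = 50.5051 − 36.4960 = 14.0091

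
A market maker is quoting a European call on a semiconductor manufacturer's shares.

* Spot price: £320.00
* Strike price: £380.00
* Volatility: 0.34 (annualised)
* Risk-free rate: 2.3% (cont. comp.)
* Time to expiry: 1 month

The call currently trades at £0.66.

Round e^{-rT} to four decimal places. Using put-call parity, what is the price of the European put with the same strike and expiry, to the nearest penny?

exp(−rT) = exp(−0.023·0.08333) = 0.9981
Put-call parity: C − P = S − K·e^(−rT) = 320 − 380·0.9981 = 320 − 379.2780 = -59.2780
P = C − (C − P) = 0.66 − (-59.2780) = 59.9380

£59.94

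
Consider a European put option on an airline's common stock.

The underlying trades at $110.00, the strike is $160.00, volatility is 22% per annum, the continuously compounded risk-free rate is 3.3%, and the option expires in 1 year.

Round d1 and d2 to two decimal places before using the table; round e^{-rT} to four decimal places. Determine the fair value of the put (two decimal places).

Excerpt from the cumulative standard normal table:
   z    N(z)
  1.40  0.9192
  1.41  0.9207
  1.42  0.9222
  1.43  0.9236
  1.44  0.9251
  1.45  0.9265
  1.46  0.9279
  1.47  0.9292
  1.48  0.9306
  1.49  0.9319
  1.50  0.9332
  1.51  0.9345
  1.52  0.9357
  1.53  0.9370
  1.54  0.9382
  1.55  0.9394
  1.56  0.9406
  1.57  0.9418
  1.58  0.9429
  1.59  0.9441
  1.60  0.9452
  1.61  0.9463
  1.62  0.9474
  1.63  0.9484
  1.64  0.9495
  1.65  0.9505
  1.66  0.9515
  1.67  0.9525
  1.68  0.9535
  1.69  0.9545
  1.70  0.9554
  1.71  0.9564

σ√T = 0.22 × 1.0000 = 0.2200
ln(S/K) + (r + σ²/2)T = ln(110/160) + (0.033 + 0.22²/2)·1 = -0.3747 + 0.0572 = -0.3175
d₁ = -0.3175 / 0.2200 = -1.4432 → -1.44
d₂ = d₁ − σ√T = -1.4432 − 0.2200 = -1.6632 → -1.66
e^(−rT) = e^(−0.033·1) = 0.9675
P = 160·0.9675·N(1.66) − 110·N(1.44) = 160·0.9675·0.9515 − 110·0.9251 = 147.2922 − 101.7610 = 45.5312

$45.53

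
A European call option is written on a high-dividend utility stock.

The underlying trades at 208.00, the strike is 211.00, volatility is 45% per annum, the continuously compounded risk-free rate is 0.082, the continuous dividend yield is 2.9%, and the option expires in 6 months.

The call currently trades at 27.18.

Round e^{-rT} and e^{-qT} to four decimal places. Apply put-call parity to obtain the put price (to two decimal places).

24.69

e^(−qT) = e^(−0.029·0.5) = 0.9856;  e^(−rT) = e^(−0.082·0.5) = 0.9598
Put-call parity: C − P = S·e^(−qT) − K·e^(−rT) = 208·0.9856 − 211·0.9598 = 205.0048 − 202.5178 = 2.4870
P = C − (C − P) = 27.18 − (2.4870) = 24.6930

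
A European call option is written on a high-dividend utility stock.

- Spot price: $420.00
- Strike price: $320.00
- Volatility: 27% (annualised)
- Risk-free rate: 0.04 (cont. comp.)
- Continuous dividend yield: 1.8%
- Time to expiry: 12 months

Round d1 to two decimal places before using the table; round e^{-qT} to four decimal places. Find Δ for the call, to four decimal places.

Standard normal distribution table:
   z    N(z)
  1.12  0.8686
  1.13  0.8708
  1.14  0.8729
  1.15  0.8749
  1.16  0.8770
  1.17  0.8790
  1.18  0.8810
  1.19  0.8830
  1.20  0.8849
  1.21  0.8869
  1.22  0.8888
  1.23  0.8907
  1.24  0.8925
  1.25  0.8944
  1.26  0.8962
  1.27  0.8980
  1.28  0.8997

σ√T = 0.27 × 1.0000 = 0.2700
d₁ = [ln(420/320) + (0.04 − 0.018 + 0.27²/2)·1] / 0.2700 = [0.2719 + 0.0585] / 0.2700 = 1.2236 which rounds to 1.22
N(d₁) = N(1.22) = 0.8888
Δ_call = e^(−qT)·N(d₁) = 0.9822·0.8888 = 0.8730

0.8730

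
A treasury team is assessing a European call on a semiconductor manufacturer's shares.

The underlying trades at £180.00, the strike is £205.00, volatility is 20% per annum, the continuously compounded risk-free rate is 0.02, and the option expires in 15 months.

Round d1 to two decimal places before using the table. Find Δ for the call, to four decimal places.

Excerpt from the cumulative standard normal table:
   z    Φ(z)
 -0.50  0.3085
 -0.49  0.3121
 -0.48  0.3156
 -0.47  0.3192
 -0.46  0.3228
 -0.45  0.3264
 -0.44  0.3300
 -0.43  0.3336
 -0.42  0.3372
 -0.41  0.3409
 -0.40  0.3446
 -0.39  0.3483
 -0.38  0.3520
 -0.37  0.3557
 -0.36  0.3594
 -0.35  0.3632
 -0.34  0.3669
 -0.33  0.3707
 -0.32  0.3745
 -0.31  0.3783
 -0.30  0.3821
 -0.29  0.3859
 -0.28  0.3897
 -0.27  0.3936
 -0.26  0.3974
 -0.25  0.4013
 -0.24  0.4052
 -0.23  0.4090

T = 1.25;  σ√T = 0.2236
d₁ = [ln(180/205) + (0.02 + 0.2²/2)·1.25] / 0.2236 = [-0.1301 + 0.0500] / 0.2236 = -0.3580 → -0.36
N(d₁) = N(-0.36) = 0.3594
Δ_call = N(d₁) = 0.3594

0.3594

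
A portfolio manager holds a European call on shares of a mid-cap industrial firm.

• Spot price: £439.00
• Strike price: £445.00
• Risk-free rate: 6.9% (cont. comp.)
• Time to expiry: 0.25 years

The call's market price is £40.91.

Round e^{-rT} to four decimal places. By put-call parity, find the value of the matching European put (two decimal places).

£39.30

exp(−rT) = exp(−0.069·0.25) = 0.9829
Put-call parity: C − P = S − K·e^(−rT) = 439 − 445·0.9829 = 439 − 437.3905 = 1.6095
P = C − (C − P) = 40.91 − (1.6095) = 39.3005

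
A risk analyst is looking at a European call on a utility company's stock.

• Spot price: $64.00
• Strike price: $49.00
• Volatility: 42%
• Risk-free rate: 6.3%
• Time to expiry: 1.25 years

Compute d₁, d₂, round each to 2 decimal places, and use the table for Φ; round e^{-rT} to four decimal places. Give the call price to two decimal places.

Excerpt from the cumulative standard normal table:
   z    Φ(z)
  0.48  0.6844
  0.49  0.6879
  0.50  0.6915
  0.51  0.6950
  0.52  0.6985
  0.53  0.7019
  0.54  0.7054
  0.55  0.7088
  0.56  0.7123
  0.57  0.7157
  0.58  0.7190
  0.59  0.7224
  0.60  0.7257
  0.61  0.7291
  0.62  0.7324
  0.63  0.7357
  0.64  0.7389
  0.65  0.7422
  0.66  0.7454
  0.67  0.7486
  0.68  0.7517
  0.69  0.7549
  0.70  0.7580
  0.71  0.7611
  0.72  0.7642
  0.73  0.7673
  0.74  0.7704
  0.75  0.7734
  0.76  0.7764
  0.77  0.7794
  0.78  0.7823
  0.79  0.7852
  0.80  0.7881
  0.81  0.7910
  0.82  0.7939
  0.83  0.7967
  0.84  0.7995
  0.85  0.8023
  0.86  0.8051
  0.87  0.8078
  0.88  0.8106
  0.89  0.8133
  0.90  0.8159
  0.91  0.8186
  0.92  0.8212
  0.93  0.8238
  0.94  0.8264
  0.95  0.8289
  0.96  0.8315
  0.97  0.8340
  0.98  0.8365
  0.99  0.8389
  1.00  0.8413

$22.06

σ√T = 0.42·√1.25 = 0.4696
d₁ = [ln(64/49) + (0.063 + ½·0.42²)·1.25] / (σ√T) = (0.2671 + 0.1890) / 0.4696 = 0.9712 ⇒ 0.97
d₂ = 0.9712 − 0.4696 = 0.5017 ⇒ 0.50
e^(−rT) = e^(−0.063·1.25) = 0.9243
N(d₁) = N(0.97) = 0.8340;  N(d₂) = N(0.50) = 0.6915
C = 64·0.8340 − 49·0.9243·0.6915 = 53.3760 − 31.3185 = 22.0575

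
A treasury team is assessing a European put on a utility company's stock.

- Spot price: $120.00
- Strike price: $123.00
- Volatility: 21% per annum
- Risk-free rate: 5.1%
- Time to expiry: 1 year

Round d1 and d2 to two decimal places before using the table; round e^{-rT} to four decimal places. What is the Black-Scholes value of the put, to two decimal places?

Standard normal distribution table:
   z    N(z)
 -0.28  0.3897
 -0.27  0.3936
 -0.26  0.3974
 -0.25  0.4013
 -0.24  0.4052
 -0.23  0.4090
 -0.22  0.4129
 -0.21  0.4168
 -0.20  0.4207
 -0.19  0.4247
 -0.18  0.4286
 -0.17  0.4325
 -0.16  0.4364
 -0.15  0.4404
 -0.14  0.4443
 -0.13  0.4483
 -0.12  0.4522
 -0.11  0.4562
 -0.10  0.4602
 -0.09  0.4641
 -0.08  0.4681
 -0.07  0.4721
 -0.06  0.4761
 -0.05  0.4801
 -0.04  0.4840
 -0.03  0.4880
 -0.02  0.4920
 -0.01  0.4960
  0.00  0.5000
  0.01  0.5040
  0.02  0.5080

T = 1;  σ√T = 0.2100
d₁ = [ln(120/123) + (0.051 + 0.21²/2)·1] / 0.2100 = [-0.0247 + 0.0730] / 0.2100 = 0.2303 which rounds to 0.23
d₂ = d₁ − σ√T = 0.2303 − 0.2100 = 0.0203 which rounds to 0.02
exp(−rT) = exp(−0.051·1) = 0.9503
N(−d₂) = N(-0.02) = 0.4920;  N(−d₁) = N(-0.23) = 0.4090
P = 123·0.9503·0.4920 − 120·0.4090 = 57.5084 − 49.0800 = 8.4284

$8.43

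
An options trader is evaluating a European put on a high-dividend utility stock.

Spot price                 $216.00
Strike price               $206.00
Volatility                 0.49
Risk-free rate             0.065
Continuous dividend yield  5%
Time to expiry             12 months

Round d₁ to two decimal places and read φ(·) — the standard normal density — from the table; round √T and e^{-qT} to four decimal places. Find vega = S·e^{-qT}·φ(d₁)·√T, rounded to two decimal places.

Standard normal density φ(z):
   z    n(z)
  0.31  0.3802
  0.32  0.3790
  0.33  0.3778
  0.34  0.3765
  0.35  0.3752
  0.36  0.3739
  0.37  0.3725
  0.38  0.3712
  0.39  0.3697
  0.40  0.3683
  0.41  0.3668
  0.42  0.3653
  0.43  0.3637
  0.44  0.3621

σ√T = 0.49·√1 = 0.4900
d₁ = [ln(216/206) + (0.065 − 0.05 + 0.49²/2)·1] / 0.4900 = [0.0474 + 0.1351] / 0.4900 = 0.3724 ≈ 0.37
√T = √1 = 1.0000
φ(d₁) = φ(0.37) = 0.3725
e^(−qT) = e^(−0.05·1) = 0.9512
vega = S·e^(−qT)·φ(d₁)·√T = 216·0.9512·0.3725·1.0000 = 76.5336

76.53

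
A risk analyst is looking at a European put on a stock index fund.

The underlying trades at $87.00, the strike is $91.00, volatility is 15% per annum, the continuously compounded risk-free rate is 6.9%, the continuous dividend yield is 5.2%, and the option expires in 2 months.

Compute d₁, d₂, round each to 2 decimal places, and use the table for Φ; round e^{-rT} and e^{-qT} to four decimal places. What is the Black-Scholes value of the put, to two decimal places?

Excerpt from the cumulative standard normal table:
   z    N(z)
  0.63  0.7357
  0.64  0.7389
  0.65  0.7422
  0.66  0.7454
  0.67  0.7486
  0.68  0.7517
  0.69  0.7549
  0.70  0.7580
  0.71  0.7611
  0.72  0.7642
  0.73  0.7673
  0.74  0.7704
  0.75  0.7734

$4.46

T = 0.1667;  σ√T = 0.0612
d₁ = [ln(87/91) + (0.069 − 0.052 + 0.15²/2)·0.1667] / 0.0612 = [-0.0450 + 0.0047] / 0.0612 = -0.6572 which rounds to -0.66
d₂ = d₁ − σ√T = -0.6572 − 0.0612 = -0.7184 which rounds to -0.72
exp(−qT) = exp(−0.052·0.1667) = 0.9914;  exp(−rT) = exp(−0.069·0.1667) = 0.9886
N(−d₂) = N(0.72) = 0.7642;  N(−d₁) = N(0.66) = 0.7454
P = 91·0.9886·0.7642 − 87·0.9914·0.7454 = 68.7494 − 64.2921 = 4.4573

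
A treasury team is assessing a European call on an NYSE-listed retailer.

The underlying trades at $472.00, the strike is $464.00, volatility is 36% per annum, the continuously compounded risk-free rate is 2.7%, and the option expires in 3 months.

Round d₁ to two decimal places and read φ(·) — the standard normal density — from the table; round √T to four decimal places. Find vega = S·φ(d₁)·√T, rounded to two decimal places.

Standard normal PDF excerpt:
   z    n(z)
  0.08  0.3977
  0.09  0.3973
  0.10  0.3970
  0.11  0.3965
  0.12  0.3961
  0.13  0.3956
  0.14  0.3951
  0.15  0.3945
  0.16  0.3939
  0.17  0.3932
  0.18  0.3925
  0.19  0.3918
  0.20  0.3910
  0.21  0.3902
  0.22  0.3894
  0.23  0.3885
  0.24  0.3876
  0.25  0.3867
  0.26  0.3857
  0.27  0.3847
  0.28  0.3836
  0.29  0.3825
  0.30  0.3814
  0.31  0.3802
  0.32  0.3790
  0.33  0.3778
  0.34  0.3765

T = 0.25;  σ√T = 0.1800
d₁ = [ln(472/464) + (0.027 + ½·0.36²)·0.25] / (σ√T) = (0.0171 + 0.0229) / 0.1800 = 0.2225 which rounds to 0.22
√T = √0.25 = 0.5000
φ(d₁) = φ(0.22) = 0.3894
vega = S·φ(d₁)·√T = 472·0.3894·0.5000 = 91.8984

91.90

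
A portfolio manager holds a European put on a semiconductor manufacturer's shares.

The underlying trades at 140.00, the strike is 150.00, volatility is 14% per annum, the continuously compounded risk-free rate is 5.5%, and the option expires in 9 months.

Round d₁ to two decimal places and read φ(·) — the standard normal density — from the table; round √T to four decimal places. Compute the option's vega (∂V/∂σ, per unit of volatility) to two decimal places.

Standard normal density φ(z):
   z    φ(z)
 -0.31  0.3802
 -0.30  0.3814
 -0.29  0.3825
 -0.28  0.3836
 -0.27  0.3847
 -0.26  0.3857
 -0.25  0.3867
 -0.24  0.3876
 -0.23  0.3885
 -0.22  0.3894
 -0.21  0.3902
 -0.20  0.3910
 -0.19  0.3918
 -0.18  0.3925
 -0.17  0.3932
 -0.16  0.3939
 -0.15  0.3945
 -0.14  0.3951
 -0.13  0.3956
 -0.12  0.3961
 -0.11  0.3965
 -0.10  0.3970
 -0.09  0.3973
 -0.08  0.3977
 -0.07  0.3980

47.67

σ√T = 0.14·√0.75 = 0.1212
d₁ = [ln(140/150) + (0.055 + 0.14²/2)·0.75] / 0.1212 = [-0.0690 + 0.0486] / 0.1212 = -0.1682 → -0.17
√T = √0.75 = 0.8660
φ(d₁) = φ(-0.17) = 0.3932
vega = S·φ(d₁)·√T = 140·0.3932·0.8660 = 47.6716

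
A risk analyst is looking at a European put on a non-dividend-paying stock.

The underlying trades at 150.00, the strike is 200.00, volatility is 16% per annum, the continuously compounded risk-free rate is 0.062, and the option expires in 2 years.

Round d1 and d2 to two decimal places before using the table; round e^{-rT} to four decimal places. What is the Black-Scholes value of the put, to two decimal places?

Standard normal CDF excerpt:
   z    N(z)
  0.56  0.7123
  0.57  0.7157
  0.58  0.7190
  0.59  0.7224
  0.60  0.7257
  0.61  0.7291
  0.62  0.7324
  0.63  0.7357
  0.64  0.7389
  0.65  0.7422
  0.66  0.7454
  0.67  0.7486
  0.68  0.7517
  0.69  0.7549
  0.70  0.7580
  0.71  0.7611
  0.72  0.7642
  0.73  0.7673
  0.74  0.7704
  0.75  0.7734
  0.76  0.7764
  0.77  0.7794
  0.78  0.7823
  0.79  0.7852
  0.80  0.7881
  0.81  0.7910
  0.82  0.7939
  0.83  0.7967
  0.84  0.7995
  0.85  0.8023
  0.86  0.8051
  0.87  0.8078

σ√T = 0.16 × 1.4142 = 0.2263
d₁ = [ln(150/200) + (0.062 + 0.16²/2)·2] / 0.2263 = [-0.2877 + 0.1496] / 0.2263 = -0.6102 → -0.61
d₂ = d₁ − σ√T = -0.6102 − 0.2263 = -0.8365 → -0.84
exp(−rT) = exp(−0.062·2) = 0.8834
P = 200·0.8834·N(0.84) − 150·N(0.61) = 200·0.8834·0.7995 − 150·0.7291 = 141.2557 − 109.3650 = 31.8907

31.89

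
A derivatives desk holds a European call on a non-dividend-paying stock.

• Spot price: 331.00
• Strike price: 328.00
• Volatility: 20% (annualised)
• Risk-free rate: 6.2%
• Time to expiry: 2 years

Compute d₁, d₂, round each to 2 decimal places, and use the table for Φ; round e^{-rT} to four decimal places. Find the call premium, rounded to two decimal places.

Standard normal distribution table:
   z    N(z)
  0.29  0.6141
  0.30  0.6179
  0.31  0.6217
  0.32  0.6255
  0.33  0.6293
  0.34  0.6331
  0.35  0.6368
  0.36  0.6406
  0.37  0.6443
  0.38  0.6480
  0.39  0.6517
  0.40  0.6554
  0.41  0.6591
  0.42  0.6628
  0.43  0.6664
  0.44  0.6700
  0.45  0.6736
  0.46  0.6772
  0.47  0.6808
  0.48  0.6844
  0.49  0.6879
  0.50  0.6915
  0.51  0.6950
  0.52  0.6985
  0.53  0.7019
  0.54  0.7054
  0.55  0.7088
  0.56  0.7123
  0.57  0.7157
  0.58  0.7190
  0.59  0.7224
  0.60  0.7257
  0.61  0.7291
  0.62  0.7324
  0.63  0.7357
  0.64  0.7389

T = 2;  σ√T = 0.2828
ln(S/K) + (r + σ²/2)T = ln(331/328) + (0.062 + 0.2²/2)·2 = 0.0091 + 0.1640 = 0.1731
d₁ = 0.1731 / 0.2828 = 0.6120 which rounds to 0.61
d₂ = d₁ − σ√T = 0.6120 − 0.2828 = 0.3292 which rounds to 0.33
e^(−rT) = e^(−0.062·2) = 0.8834
N(d₁) = N(0.61) = 0.7291;  N(d₂) = N(0.33) = 0.6293
C = 331·0.7291 − 328·0.8834·0.6293 = 241.3321 − 182.3429 = 58.9892

58.99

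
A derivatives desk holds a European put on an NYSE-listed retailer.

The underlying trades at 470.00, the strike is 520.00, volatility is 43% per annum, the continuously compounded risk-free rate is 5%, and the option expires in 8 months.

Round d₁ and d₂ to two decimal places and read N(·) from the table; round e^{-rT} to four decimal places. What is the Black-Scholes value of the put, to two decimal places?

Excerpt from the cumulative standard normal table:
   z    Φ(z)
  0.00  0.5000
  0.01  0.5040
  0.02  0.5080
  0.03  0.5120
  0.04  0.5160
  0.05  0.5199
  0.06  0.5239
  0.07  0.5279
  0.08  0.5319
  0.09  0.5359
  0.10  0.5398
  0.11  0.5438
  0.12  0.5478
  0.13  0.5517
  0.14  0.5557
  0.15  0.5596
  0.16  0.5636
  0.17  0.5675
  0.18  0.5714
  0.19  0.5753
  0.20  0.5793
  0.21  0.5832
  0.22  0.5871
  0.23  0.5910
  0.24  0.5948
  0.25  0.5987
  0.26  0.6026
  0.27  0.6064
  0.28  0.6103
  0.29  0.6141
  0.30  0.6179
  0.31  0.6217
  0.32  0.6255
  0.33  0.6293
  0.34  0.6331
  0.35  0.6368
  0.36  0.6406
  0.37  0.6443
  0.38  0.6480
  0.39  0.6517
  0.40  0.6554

σ√T = 0.43·√0.6667 = 0.3511
ln(S/K) + (r + σ²/2)T = ln(470/520) + (0.05 + 0.43²/2)·0.6667 = -0.1011 + 0.0950 = -0.0061
d₁ = -0.0061 / 0.3511 = -0.0175 ⇒ -0.02
d₂ = d₁ − σ√T = -0.0175 − 0.3511 = -0.3686 ⇒ -0.37
e^(−rT) = e^(−0.05·0.6667) = 0.9672
N(−d₂) = N(0.37) = 0.6443;  N(−d₁) = N(0.02) = 0.5080
P = 520·0.9672·0.6443 − 470·0.5080 = 324.0468 − 238.7600 = 85.2868

85.29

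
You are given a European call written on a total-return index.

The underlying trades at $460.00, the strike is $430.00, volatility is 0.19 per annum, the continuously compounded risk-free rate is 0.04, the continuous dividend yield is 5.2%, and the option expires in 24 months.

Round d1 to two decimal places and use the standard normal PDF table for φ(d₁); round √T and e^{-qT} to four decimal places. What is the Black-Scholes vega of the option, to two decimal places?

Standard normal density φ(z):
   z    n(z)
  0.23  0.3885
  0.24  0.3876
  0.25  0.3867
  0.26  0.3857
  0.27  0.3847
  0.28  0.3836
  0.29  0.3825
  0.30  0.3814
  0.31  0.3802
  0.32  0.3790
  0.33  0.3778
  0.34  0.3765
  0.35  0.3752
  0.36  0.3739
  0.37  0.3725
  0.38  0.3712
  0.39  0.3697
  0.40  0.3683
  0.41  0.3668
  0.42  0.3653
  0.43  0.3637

223.60

σ√T = 0.19·√2 = 0.2687
d₁ = [ln(460/430) + (0.04 − 0.052 + 0.19²/2)·2] / 0.2687 = [0.0674 + 0.0121] / 0.2687 = 0.2960 ≈ 0.30
√T = √2 = 1.4142
φ(d₁) = φ(0.30) = 0.3814
e^(−qT) = e^(−0.052·2) = 0.9012
vega = S·e^(−qT)·φ(d₁)·√T = 460·0.9012·0.3814·1.4142 = 223.5993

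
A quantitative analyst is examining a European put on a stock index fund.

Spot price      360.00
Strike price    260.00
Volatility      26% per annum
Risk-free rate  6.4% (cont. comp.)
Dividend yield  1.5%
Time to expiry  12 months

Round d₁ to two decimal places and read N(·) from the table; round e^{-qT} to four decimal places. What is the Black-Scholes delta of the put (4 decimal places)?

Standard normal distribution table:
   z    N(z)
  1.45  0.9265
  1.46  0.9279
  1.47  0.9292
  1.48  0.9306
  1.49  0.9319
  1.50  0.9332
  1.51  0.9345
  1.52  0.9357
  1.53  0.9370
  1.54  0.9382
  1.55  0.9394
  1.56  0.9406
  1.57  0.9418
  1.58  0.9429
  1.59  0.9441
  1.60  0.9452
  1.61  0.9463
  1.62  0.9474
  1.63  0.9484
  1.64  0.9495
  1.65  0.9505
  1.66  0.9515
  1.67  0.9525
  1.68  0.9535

T = 1;  σ√T = 0.2600
d₁ = [ln(360/260) + (0.064 − 0.015 + 0.26²/2)·1] / 0.2600 = [0.3254 + 0.0828] / 0.2600 = 1.5701 → 1.57
N(d₁) = N(1.57) = 0.9418
Δ_put = e^(−qT)·(N(d₁) − 1) = 0.9851·(0.9418 − 1) = -0.0573

-0.0573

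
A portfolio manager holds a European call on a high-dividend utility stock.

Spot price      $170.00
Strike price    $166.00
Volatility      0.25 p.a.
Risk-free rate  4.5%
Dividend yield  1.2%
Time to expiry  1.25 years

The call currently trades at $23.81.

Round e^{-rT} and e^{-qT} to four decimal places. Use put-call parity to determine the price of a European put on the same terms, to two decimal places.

e^(−qT) = e^(−0.012·1.25) = 0.9851;  e^(−rT) = e^(−0.045·1.25) = 0.9453
Put-call parity: C − P = S·e^(−qT) − K·e^(−rT) = 170·0.9851 − 166·0.9453 = 167.4670 − 156.9198 = 10.5472
P = C − (C − P) = 23.81 − (10.5472) = 13.2628

$13.26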